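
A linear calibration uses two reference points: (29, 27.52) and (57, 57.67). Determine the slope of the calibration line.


slope = (y2 - y1) / (x2 - x1)
= (57.67 - 27.52) / (57 - 29)
= 30.1500 / 28
= 1.0768

1.0768


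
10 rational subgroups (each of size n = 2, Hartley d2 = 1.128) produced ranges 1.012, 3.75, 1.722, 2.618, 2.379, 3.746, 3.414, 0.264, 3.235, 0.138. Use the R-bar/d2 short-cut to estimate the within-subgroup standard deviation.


R_bar = (1.012 + 3.75 + 1.722 + 2.618 + 2.379 + 3.746 + 3.414 + 0.264 + 3.235 + 0.138) / 10
R_bar = 22.278 / 10 = 2.2278
sigma_hat = R_bar / d2 = 2.2278 / 1.128 = 1.9750

1.9750


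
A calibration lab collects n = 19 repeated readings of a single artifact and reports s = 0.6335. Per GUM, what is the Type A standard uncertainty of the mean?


u_A = s / sqrt(n)
u_A = 0.6335 / sqrt(19)
u_A = 0.6335 / 4.3588989
u_A = 0.1453

0.1453


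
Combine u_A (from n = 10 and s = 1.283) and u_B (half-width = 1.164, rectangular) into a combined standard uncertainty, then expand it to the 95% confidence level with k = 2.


u_A = s / sqrt(n) = 1.283 / sqrt(10) = 0.40572022
u_B = half_width / sqrt(3) = 1.164 / sqrt(3) = 0.67203571
uc = sqrt(u_A^2 + u_B^2) = sqrt(0.40572022^2 + 0.67203571^2) = 0.78501012
U = k * uc = 2 * 0.78501012
U = 1.5700

1.5700


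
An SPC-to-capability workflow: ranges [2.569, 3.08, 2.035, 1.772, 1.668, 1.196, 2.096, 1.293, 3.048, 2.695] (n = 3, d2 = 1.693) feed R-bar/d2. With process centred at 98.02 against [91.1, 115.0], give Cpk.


R_bar = (2.569 + 3.08 + 2.035 + 1.772 + 1.668 + 1.196 + 2.096 + 1.293 + 3.048 + 2.695) / 10 = 2.1452
sigma = R_bar / d2 = 2.1452 / 1.693 = 1.2670998
Cp = (USL - LSL)/(6*sigma) = (115.0 - 91.1)/(6*1.2670998) = 3.1437
Cpu = (115.0 - 98.02)/(3*1.2670998) = 4.4669
Cpl = (98.02 - 91.1)/(3*1.2670998) = 1.8204
Cpk = min(Cpu, Cpl) = 1.8204

1.8204


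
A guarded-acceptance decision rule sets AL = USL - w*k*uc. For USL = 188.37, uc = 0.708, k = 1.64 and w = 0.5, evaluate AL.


U = k * uc = 1.64 * 0.708 = 1.16112
guard band g = w * U = 0.5 * 1.16112 = 0.58056
AL = USL - g = 188.37 - 0.58056
AL = 187.7894

187.7894


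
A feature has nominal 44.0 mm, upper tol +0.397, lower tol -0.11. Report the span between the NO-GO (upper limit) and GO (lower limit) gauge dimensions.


GO = nominal - lower_tol (smallest hole = maximum material condition)
GO = 44.0 - 0.11 = 43.89
NO-GO = nominal + upper_tol (largest hole = least material condition)
NO-GO = 44.0 + 0.397 = 44.397
spread = NO-GO - GO = 44.397 - 43.89 = 0.5070

0.5070


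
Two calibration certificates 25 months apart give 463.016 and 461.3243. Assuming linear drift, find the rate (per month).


rate = (v2 - v1) / months
= (461.3243 - 463.016) / 25
= -1.6917 / 25
= -0.0677

-0.0677


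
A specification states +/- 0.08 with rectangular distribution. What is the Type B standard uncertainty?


u_B = half_width / sqrt(3)
u_B = 0.08 / 1.7320508
u_B = 0.0462

0.0462


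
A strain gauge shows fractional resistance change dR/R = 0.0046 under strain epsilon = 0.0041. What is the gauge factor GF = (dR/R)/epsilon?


GF = (dR/R) / epsilon
= 0.0046 / 0.0041
= 1.1220

1.1220


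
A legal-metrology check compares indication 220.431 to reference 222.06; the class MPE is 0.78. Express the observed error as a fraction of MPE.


e = indication - reference = 220.431 - 222.06 = -1.6290
|e| = 1.6290
ratio = |e| / MPE = 1.6290 / 0.78
ratio = 2.0885

2.0885


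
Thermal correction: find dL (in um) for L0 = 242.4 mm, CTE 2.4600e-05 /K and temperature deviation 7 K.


dL = L * alpha * dT
= 242.4 * 2.4600e-05 * 7
= 0.0417413 mm
dL_um = 0.0417413 * 1000 = 41.7413 um

41.7413


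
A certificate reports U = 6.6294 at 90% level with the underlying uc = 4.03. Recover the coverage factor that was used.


k = U / uc
k = 6.6294 / 4.03
k = 1.645

1.645


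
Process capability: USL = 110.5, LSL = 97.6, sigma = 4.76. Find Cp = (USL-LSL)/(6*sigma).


Cp = (USL - LSL) / (6 * sigma)
= (110.5 - 97.6) / (6 * 4.76)
= 12.9000 / 28.5600
= 0.4517

0.4517


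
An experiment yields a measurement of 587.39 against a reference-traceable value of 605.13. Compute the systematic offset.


Systematic error = measured - true
= 587.39 - 605.13
= -17.7400

-17.7400


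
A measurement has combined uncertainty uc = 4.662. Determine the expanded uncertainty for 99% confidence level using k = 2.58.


U = k * uc
U = 2.58 * 4.662
U = 12.0280

12.0280


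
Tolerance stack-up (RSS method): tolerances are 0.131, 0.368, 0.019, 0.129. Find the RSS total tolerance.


RSS = sqrt(0.131^2 + 0.368^2 + 0.019^2 + 0.129^2)
= sqrt(0.169587)
= 0.4118

0.4118


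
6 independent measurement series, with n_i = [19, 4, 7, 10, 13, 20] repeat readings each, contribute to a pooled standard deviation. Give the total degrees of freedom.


nu = sum_i (n_i - 1)
nu = ((19 - 1) + (4 - 1) + (7 - 1) + (10 - 1) + (13 - 1) + (20 - 1))
nu = 18 + 3 + 6 + 9 + 12 + 19
nu = 67

67


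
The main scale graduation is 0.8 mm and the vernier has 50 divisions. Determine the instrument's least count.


LC = MSD / n_div
= 0.8 / 50
= 0.0160

0.0160


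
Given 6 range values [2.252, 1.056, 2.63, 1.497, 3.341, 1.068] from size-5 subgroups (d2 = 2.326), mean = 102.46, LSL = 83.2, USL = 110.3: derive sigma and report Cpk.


R_bar = (2.252 + 1.056 + 2.63 + 1.497 + 3.341 + 1.068) / 6 = 1.974
sigma = R_bar / d2 = 1.974 / 2.326 = 0.84866724
Cp = (USL - LSL)/(6*sigma) = (110.3 - 83.2)/(6*0.84866724) = 5.3221
Cpu = (110.3 - 102.46)/(3*0.84866724) = 3.0793
Cpl = (102.46 - 83.2)/(3*0.84866724) = 7.5648
Cpk = min(Cpu, Cpl) = 3.0793

3.0793


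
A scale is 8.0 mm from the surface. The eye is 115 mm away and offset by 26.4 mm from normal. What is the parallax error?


error = h * offset / d
= 8.0 * 26.4 / 115
= 1.8365

1.8365


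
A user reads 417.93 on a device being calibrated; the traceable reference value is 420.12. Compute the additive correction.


Correction = standard - reading
= 420.12 - 417.93
= 2.1900

2.1900


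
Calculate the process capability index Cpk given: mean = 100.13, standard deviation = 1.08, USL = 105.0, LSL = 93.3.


Cpu = (USL - mean) / (3*sigma) = (105.0 - 100.13) / (3*1.08) = 1.5031
Cpl = (mean - LSL) / (3*sigma) = (100.13 - 93.3) / (3*1.08) = 2.1080
Cpk = min(Cpu, Cpl) = 1.5031

1.5031


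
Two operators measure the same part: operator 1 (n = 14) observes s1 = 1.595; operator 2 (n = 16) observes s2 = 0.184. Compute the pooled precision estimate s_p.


s_p = sqrt(((n1-1)*s1^2 + (n2-1)*s2^2) / (n1+n2-2))
numerator = (14-1)*1.595^2 + (16-1)*0.184^2 = 33.072325 + 0.50784 = 33.580165
denominator = 14 + 16 - 2 = 28
s_p^2 = 33.580165 / 28 = 1.1992916
s_p = sqrt(1.1992916) = 1.0951

1.0951


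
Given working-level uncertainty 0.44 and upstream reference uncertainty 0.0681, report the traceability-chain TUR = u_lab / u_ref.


TUR = u_lab / u_ref
= 0.44 / 0.0681
= 6.4611

6.4611


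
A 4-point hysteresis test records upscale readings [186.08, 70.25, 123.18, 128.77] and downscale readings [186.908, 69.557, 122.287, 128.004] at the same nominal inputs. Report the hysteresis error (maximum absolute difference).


|186.08 - 186.908| = 0.8280
|70.25 - 69.557| = 0.6930
|123.18 - 122.287| = 0.8930
|128.77 - 128.004| = 0.7660
hysteresis = max(diffs) = 0.8930

0.8930


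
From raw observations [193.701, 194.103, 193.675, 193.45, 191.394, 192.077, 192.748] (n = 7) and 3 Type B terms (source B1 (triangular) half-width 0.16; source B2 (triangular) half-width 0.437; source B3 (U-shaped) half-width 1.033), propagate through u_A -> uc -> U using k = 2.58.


mean = (193.701 + 194.103 + 193.675 + 193.45 + 191.394 + 192.077 + 192.748) / 7 = 193.0211429
s = sqrt(sum((x - mean)^2)/(n-1)) = 0.98806839
u_A = s / sqrt(n) = 0.98806839 / sqrt(7) = 0.37345475
u_B1 = 0.16 / sqrt(6) = 0.065319726
u_B2 = 0.437 / sqrt(6) = 0.1784045
u_B3 = 1.033 / sqrt(2) = 0.7304413
uc = sqrt(0.37345475^2 + 0.065319726^2 + 0.1784045^2 + 0.7304413^2) = 0.84208537
U = k * uc = 2.58 * 0.84208537
U = 2.1726

2.1726


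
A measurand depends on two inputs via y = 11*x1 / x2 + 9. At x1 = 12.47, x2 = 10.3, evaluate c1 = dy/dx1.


y = 11*x1 / x2 + 9
dy/dx1 = 11/x2
Evaluate at x2 = 10.3: c1 = 11 / 10.3
c1 = 1.0680

1.0680


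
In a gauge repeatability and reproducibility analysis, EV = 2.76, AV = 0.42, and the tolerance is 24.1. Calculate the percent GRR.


GRR = sqrt(EV^2 + AV^2) = sqrt(2.76^2 + 0.42^2) = 2.7917736
%GRR = GRR / tol * 100 = 2.7917736 / 24.1 * 100
%GRR = 11.5841

11.5841


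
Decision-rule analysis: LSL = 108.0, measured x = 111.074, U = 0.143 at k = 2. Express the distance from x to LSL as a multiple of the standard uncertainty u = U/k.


u = U / k = 0.143 / 2 = 0.0715
margin = |LSL - x| = |108.0 - 111.074| = 3.074
z = margin / u = 3.074 / 0.0715
z = 42.9930

42.9930


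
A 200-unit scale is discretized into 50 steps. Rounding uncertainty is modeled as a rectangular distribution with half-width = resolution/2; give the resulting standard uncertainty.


resolution = range / divisions
resolution = 200 / 50 = 4
u_res = resolution / (2*sqrt(3))
u_res = 4 / 3.4641016
u_res = 1.1547

1.1547


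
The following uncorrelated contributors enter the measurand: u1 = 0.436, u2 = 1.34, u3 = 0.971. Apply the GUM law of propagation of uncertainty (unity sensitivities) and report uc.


uc = sqrt(0.436^2 + 1.34^2 + 0.971^2)
uc = sqrt(2.928537)
uc = 1.7113

1.7113


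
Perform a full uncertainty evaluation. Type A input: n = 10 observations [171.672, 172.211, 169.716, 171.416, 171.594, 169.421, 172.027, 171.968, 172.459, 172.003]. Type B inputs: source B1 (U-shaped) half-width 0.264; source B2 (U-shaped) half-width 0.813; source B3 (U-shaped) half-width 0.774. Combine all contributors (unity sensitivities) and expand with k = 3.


mean = (171.672 + 172.211 + 169.716 + 171.416 + 171.594 + 169.421 + 172.027 + 171.968 + 172.459 + 172.003) / 10 = 171.4487
s = sqrt(sum((x - mean)^2)/(n-1)) = 1.0381083
u_A = s / sqrt(n) = 1.0381083 / sqrt(10) = 0.32827867
u_B1 = 0.264 / sqrt(2) = 0.18667619
u_B2 = 0.813 / sqrt(2) = 0.57487781
u_B3 = 0.774 / sqrt(2) = 0.54730065
uc = sqrt(0.32827867^2 + 0.18667619^2 + 0.57487781^2 + 0.54730065^2) = 0.87899794
U = k * uc = 3 * 0.87899794
U = 2.6370

2.6370


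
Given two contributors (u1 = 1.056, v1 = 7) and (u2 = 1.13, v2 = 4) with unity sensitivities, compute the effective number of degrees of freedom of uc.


uc = sqrt(u1^2 + u2^2) = sqrt(1.056^2 + 1.13^2) = 1.5466208
v_eff = uc^4 / (u1^4/v1 + u2^4/v2)
= 1.5466208^4 / (1.056^4/7 + 1.13^4/4)
= 5.7218357 / 0.5852653
v_eff = 9.7765

9.7765


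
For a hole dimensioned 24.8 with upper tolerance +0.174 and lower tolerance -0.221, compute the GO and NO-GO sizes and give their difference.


GO = nominal - lower_tol (smallest hole = maximum material condition)
GO = 24.8 - 0.221 = 24.579
NO-GO = nominal + upper_tol (largest hole = least material condition)
NO-GO = 24.8 + 0.174 = 24.974
spread = NO-GO - GO = 24.974 - 24.579 = 0.3950

0.3950


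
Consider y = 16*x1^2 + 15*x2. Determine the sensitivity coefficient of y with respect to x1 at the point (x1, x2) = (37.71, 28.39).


y = 16*x1^2 + 15*x2
dy/dx1 = 2*16*x1
Evaluate at x1 = 37.71: c1 = 32 * 37.71
c1 = 1206.7200

1206.7200


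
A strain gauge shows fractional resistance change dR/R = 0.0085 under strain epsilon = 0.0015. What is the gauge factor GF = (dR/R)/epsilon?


GF = (dR/R) / epsilon
= 0.0085 / 0.0015
= 5.6667

5.6667


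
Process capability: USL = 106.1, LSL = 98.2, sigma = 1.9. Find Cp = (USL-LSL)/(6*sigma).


Cp = (USL - LSL) / (6 * sigma)
= (106.1 - 98.2) / (6 * 1.9)
= 7.9000 / 11.4000
= 0.6930

0.6930


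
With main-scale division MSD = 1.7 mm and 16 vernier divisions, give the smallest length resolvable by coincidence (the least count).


LC = MSD / n_div
= 1.7 / 16
= 0.1062

0.1062


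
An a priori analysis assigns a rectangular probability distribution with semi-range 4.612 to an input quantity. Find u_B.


u_B = half_width / sqrt(3)
u_B = 4.612 / 1.7320508
u_B = 2.6627

2.6627


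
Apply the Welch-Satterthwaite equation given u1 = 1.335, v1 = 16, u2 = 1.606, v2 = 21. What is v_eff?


uc = sqrt(u1^2 + u2^2) = sqrt(1.335^2 + 1.606^2) = 2.0884111
v_eff = uc^4 / (u1^4/v1 + u2^4/v2)
= 2.0884111^4 / (1.335^4/16 + 1.606^4/21)
= 19.022341 / 0.5153041
v_eff = 36.9148

36.9148


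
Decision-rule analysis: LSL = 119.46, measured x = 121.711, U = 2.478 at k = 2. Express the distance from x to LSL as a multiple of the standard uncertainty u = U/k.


u = U / k = 2.478 / 2 = 1.239
margin = |LSL - x| = |119.46 - 121.711| = 2.251
z = margin / u = 2.251 / 1.239
z = 1.8168

1.8168


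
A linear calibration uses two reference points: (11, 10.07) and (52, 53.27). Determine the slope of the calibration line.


slope = (y2 - y1) / (x2 - x1)
= (53.27 - 10.07) / (52 - 11)
= 43.2000 / 41
= 1.0537

1.0537


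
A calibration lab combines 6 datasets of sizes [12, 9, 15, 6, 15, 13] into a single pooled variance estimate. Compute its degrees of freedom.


nu = sum_i (n_i - 1)
nu = ((12 - 1) + (9 - 1) + (15 - 1) + (6 - 1) + (15 - 1) + (13 - 1))
nu = 11 + 8 + 14 + 5 + 14 + 12
nu = 64

64


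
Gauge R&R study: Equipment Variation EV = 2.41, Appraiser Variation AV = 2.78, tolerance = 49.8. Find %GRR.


GRR = sqrt(EV^2 + AV^2) = sqrt(2.41^2 + 2.78^2) = 3.6791983
%GRR = GRR / tol * 100 = 3.6791983 / 49.8 * 100
%GRR = 7.3879

7.3879


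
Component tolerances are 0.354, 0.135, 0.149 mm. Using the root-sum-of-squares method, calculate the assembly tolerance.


RSS = sqrt(0.354^2 + 0.135^2 + 0.149^2)
= sqrt(0.165742)
= 0.4071

0.4071


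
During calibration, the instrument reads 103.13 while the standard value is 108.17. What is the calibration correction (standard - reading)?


Correction = standard - reading
= 108.17 - 103.13
= 5.0400

5.0400


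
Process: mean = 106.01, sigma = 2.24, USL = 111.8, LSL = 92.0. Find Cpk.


Cpu = (USL - mean) / (3*sigma) = (111.8 - 106.01) / (3*2.24) = 0.8616
Cpl = (mean - LSL) / (3*sigma) = (106.01 - 92.0) / (3*2.24) = 2.0848
Cpk = min(Cpu, Cpl) = 0.8616

0.8616


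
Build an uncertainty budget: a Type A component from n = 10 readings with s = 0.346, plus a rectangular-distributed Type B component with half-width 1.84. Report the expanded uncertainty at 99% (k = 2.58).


u_A = s / sqrt(n) = 0.346 / sqrt(10) = 0.10941481
u_B = half_width / sqrt(3) = 1.84 / sqrt(3) = 1.0623245
uc = sqrt(u_A^2 + u_B^2) = sqrt(0.10941481^2 + 1.0623245^2) = 1.0679443
U = k * uc = 2.58 * 1.0679443
U = 2.7553

2.7553


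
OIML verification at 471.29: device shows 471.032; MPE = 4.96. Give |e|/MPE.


e = indication - reference = 471.032 - 471.29 = -0.2580
|e| = 0.2580
ratio = |e| / MPE = 0.2580 / 4.96
ratio = 0.0520

0.0520


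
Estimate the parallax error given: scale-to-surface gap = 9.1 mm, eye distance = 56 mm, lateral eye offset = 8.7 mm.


error = h * offset / d
= 9.1 * 8.7 / 56
= 1.4137

1.4137


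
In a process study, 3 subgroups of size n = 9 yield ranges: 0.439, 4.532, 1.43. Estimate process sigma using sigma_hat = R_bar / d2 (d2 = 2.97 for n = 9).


R_bar = (0.439 + 4.532 + 1.43) / 3
R_bar = 6.401 / 3 = 2.1336667
sigma_hat = R_bar / d2 = 2.1336667 / 2.97 = 0.7184

0.7184


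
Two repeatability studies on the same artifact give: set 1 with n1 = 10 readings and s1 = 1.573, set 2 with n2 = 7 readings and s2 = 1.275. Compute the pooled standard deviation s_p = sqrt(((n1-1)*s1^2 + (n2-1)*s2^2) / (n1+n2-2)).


s_p = sqrt(((n1-1)*s1^2 + (n2-1)*s2^2) / (n1+n2-2))
numerator = (10-1)*1.573^2 + (7-1)*1.275^2 = 22.268961 + 9.75375 = 32.022711
denominator = 10 + 7 - 2 = 15
s_p^2 = 32.022711 / 15 = 2.1348474
s_p = sqrt(2.1348474) = 1.4611

1.4611


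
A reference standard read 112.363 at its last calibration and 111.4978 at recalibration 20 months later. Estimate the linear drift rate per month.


rate = (v2 - v1) / months
= (111.4978 - 112.363) / 20
= -0.8652 / 20
= -0.0433

-0.0433


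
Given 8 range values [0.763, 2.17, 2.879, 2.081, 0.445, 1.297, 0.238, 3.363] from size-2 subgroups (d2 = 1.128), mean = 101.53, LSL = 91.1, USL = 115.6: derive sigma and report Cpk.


R_bar = (0.763 + 2.17 + 2.879 + 2.081 + 0.445 + 1.297 + 0.238 + 3.363) / 8 = 1.6545
sigma = R_bar / d2 = 1.6545 / 1.128 = 1.4667553
Cp = (USL - LSL)/(6*sigma) = (115.6 - 91.1)/(6*1.4667553) = 2.7839
Cpu = (115.6 - 101.53)/(3*1.4667553) = 3.1975
Cpl = (101.53 - 91.1)/(3*1.4667553) = 2.3703
Cpk = min(Cpu, Cpl) = 2.3703

2.3703


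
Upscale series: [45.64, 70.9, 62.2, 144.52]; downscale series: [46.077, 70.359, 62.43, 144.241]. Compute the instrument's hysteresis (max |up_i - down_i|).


|45.64 - 46.077| = 0.4370
|70.9 - 70.359| = 0.5410
|62.2 - 62.43| = 0.2300
|144.52 - 144.241| = 0.2790
hysteresis = max(diffs) = 0.5410

0.5410


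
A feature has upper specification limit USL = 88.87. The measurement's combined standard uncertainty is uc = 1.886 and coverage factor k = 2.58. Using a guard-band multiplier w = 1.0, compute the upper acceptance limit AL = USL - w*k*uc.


U = k * uc = 2.58 * 1.886 = 4.86588
guard band g = w * U = 1.0 * 4.86588 = 4.86588
AL = USL - g = 88.87 - 4.86588
AL = 84.0041

84.0041


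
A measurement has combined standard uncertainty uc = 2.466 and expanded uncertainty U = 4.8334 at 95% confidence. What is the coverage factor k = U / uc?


k = U / uc
k = 4.8334 / 2.466
k = 1.96

1.96


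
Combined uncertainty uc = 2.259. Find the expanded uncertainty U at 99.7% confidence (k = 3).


U = k * uc
U = 3 * 2.259
U = 6.7770

6.7770


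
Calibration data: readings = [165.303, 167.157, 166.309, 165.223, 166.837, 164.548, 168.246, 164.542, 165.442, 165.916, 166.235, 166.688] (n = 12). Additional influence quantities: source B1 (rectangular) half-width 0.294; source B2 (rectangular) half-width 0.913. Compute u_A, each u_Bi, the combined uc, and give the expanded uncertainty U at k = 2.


mean = (165.303 + 167.157 + 166.309 + 165.223 + 166.837 + 164.548 + 168.246 + 164.542 + 165.442 + 165.916 + 166.235 + 166.688) / 12 = 166.0371667
s = sqrt(sum((x - mean)^2)/(n-1)) = 1.1009597
u_A = s / sqrt(n) = 1.1009597 / sqrt(12) = 0.31781969
u_B1 = 0.294 / sqrt(3) = 0.16974098
u_B2 = 0.913 / sqrt(3) = 0.5271208
uc = sqrt(0.31781969^2 + 0.16974098^2 + 0.5271208^2) = 0.63849643
U = k * uc = 2 * 0.63849643
U = 1.2770

1.2770


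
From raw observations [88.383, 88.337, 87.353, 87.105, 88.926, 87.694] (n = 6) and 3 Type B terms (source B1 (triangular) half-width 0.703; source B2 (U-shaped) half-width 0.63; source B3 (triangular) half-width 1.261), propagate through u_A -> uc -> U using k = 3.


mean = (88.383 + 88.337 + 87.353 + 87.105 + 88.926 + 87.694) / 6 = 87.96633333
s = sqrt(sum((x - mean)^2)/(n-1)) = 0.69630501
u_A = s / sqrt(n) = 0.69630501 / sqrt(6) = 0.28426533
u_B1 = 0.703 / sqrt(6) = 0.28699855
u_B2 = 0.63 / sqrt(2) = 0.44547727
u_B3 = 1.261 / sqrt(6) = 0.51480109
uc = sqrt(0.28426533^2 + 0.28699855^2 + 0.44547727^2 + 0.51480109^2) = 0.79160919
U = k * uc = 3 * 0.79160919
U = 2.3748

2.3748


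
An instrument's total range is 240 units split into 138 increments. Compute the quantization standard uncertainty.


resolution = range / divisions
resolution = 240 / 138 = 1.7391304
u_res = resolution / (2*sqrt(3))
u_res = 1.7391304 / 3.4641016
u_res = 0.5020

0.5020


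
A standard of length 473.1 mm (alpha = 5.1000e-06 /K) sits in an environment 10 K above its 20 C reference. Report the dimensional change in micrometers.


dL = L * alpha * dT
= 473.1 * 5.1000e-06 * 10
= 0.0241281 mm
dL_um = 0.0241281 * 1000 = 24.1281 um

24.1281


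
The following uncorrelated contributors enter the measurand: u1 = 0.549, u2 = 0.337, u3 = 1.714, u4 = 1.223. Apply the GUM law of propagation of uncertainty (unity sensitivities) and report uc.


uc = sqrt(0.549^2 + 0.337^2 + 1.714^2 + 1.223^2)
uc = sqrt(4.848495)
uc = 2.2019

2.2019


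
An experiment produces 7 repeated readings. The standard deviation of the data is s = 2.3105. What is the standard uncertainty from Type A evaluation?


u_A = s / sqrt(n)
u_A = 2.3105 / sqrt(7)
u_A = 2.3105 / 2.6457513
u_A = 0.8733

0.8733


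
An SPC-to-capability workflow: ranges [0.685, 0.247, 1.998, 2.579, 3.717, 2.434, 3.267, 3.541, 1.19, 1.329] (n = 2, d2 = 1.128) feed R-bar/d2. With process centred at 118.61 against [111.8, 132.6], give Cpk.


R_bar = (0.685 + 0.247 + 1.998 + 2.579 + 3.717 + 2.434 + 3.267 + 3.541 + 1.19 + 1.329) / 10 = 2.0987
sigma = R_bar / d2 = 2.0987 / 1.128 = 1.8605496
Cp = (USL - LSL)/(6*sigma) = (132.6 - 111.8)/(6*1.8605496) = 1.8632
Cpu = (132.6 - 118.61)/(3*1.8605496) = 2.5064
Cpl = (118.61 - 111.8)/(3*1.8605496) = 1.2201
Cpk = min(Cpu, Cpl) = 1.2201

1.2201


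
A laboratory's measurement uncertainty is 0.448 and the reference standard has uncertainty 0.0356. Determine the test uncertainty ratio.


TUR = u_lab / u_ref
= 0.448 / 0.0356
= 12.5843

12.5843


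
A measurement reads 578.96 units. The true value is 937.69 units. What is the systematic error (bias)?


Systematic error = measured - true
= 578.96 - 937.69
= -358.7300

-358.7300


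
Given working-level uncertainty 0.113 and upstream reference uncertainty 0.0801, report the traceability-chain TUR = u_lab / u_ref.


TUR = u_lab / u_ref
= 0.113 / 0.0801
= 1.4107

1.4107


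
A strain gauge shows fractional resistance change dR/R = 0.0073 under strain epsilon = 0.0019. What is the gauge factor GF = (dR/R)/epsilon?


GF = (dR/R) / epsilon
= 0.0073 / 0.0019
= 3.8421

3.8421


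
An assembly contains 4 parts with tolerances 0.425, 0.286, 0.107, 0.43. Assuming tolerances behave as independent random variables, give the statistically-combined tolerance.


RSS = sqrt(0.425^2 + 0.286^2 + 0.107^2 + 0.43^2)
= sqrt(0.45877)
= 0.6773

0.6773


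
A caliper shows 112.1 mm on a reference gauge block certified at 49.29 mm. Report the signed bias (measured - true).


Systematic error = measured - true
= 112.1 - 49.29
= 62.8100

62.8100


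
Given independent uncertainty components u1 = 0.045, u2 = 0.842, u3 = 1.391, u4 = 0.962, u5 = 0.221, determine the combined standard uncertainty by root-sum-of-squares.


uc = sqrt(0.045^2 + 0.842^2 + 1.391^2 + 0.962^2 + 0.221^2)
uc = sqrt(3.620155)
uc = 1.9027

1.9027


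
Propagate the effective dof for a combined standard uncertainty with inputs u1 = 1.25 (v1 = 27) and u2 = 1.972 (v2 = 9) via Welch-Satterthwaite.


uc = sqrt(u1^2 + u2^2) = sqrt(1.25^2 + 1.972^2) = 2.3347985
v_eff = uc^4 / (u1^4/v1 + u2^4/v2)
= 2.3347985^4 / (1.25^4/27 + 1.972^4/9)
= 29.716498 / 1.7707159
v_eff = 16.7822

16.7822


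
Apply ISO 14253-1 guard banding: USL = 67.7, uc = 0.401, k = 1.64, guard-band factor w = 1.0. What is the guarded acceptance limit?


U = k * uc = 1.64 * 0.401 = 0.65764
guard band g = w * U = 1.0 * 0.65764 = 0.65764
AL = USL - g = 67.7 - 0.65764
AL = 67.0424

67.0424


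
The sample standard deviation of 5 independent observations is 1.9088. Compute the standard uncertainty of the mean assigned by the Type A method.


u_A = s / sqrt(n)
u_A = 1.9088 / sqrt(5)
u_A = 1.9088 / 2.236068
u_A = 0.8536

0.8536


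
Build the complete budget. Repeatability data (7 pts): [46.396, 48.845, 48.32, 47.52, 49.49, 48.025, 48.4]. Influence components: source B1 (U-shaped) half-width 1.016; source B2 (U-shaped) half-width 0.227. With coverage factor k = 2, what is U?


mean = (46.396 + 48.845 + 48.32 + 47.52 + 49.49 + 48.025 + 48.4) / 7 = 48.14228571
s = sqrt(sum((x - mean)^2)/(n-1)) = 0.98815058
u_A = s / sqrt(n) = 0.98815058 / sqrt(7) = 0.37348581
u_B1 = 1.016 / sqrt(2) = 0.71842049
u_B2 = 0.227 / sqrt(2) = 0.16051324
uc = sqrt(0.37348581^2 + 0.71842049^2 + 0.16051324^2) = 0.82545996
U = k * uc = 2 * 0.82545996
U = 1.6509

1.6509


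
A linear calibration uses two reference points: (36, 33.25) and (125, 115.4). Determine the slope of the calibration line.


slope = (y2 - y1) / (x2 - x1)
= (115.4 - 33.25) / (125 - 36)
= 82.1500 / 89
= 0.9230

0.9230


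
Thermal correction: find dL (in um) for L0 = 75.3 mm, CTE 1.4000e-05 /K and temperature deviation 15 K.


dL = L * alpha * dT
= 75.3 * 1.4000e-05 * 15
= 0.0158130 mm
dL_um = 0.0158130 * 1000 = 15.8130 um

15.8130


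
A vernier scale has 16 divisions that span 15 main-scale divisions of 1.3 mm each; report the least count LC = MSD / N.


LC = MSD / n_div
= 1.3 / 16
= 0.0813

0.0813


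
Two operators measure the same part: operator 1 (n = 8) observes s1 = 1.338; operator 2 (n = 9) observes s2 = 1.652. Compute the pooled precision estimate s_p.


s_p = sqrt(((n1-1)*s1^2 + (n2-1)*s2^2) / (n1+n2-2))
numerator = (8-1)*1.338^2 + (9-1)*1.652^2 = 12.531708 + 21.832832 = 34.36454
denominator = 8 + 9 - 2 = 15
s_p^2 = 34.36454 / 15 = 2.2909693
s_p = sqrt(2.2909693) = 1.5136

1.5136


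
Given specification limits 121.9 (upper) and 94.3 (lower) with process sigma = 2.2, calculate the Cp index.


Cp = (USL - LSL) / (6 * sigma)
= (121.9 - 94.3) / (6 * 2.2)
= 27.6000 / 13.2000
= 2.0909

2.0909


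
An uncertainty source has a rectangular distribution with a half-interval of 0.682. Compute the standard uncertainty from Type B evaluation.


u_B = half_width / sqrt(3)
u_B = 0.682 / 1.7320508
u_B = 0.3938

0.3938


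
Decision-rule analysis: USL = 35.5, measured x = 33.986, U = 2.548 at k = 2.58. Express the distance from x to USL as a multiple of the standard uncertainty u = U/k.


u = U / k = 2.548 / 2.58 = 0.9875969
margin = |USL - x| = |35.5 - 33.986| = 1.514
z = margin / u = 1.514 / 0.9875969
z = 1.5330

1.5330


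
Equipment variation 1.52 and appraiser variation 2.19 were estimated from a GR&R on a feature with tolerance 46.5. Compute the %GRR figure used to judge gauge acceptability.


GRR = sqrt(EV^2 + AV^2) = sqrt(1.52^2 + 2.19^2) = 2.6658019
%GRR = GRR / tol * 100 = 2.6658019 / 46.5 * 100
%GRR = 5.7329

5.7329


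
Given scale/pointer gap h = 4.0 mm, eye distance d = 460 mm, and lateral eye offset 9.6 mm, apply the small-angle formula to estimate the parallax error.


error = h * offset / d
= 4.0 * 9.6 / 460
= 0.0835

0.0835


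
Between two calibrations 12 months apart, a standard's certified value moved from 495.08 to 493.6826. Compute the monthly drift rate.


rate = (v2 - v1) / months
= (493.6826 - 495.08) / 12
= -1.3974 / 12
= -0.1165

-0.1165


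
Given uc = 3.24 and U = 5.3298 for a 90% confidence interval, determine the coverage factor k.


k = U / uc
k = 5.3298 / 3.24
k = 1.645

1.645


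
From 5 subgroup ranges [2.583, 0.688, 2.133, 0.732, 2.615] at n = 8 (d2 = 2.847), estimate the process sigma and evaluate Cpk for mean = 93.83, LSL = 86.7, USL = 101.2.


R_bar = (2.583 + 0.688 + 2.133 + 0.732 + 2.615) / 5 = 1.7502
sigma = R_bar / d2 = 1.7502 / 2.847 = 0.61475237
Cp = (USL - LSL)/(6*sigma) = (101.2 - 86.7)/(6*0.61475237) = 3.9311
Cpu = (101.2 - 93.83)/(3*0.61475237) = 3.9962
Cpl = (93.83 - 86.7)/(3*0.61475237) = 3.8661
Cpk = min(Cpu, Cpl) = 3.8661

3.8661


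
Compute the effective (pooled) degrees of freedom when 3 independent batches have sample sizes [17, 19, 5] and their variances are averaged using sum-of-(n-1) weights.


nu = sum_i (n_i - 1)
nu = ((17 - 1) + (19 - 1) + (5 - 1))
nu = 16 + 18 + 4
nu = 38

38


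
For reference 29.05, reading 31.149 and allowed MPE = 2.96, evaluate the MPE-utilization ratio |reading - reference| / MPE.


e = indication - reference = 31.149 - 29.05 = 2.0990
|e| = 2.0990
ratio = |e| / MPE = 2.0990 / 2.96
ratio = 0.7091

0.7091


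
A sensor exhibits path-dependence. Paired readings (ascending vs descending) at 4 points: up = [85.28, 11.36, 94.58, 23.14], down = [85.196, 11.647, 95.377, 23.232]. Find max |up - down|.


|85.28 - 85.196| = 0.0840
|11.36 - 11.647| = 0.2870
|94.58 - 95.377| = 0.7970
|23.14 - 23.232| = 0.0920
hysteresis = max(diffs) = 0.7970

0.7970


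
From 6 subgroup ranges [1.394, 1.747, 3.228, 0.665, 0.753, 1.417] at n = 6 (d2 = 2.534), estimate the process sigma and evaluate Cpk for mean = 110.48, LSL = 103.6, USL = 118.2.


R_bar = (1.394 + 1.747 + 3.228 + 0.665 + 0.753 + 1.417) / 6 = 1.534
sigma = R_bar / d2 = 1.534 / 2.534 = 0.60536701
Cp = (USL - LSL)/(6*sigma) = (118.2 - 103.6)/(6*0.60536701) = 4.0196
Cpu = (118.2 - 110.48)/(3*0.60536701) = 4.2509
Cpl = (110.48 - 103.6)/(3*0.60536701) = 3.7883
Cpk = min(Cpu, Cpl) = 3.7883

3.7883


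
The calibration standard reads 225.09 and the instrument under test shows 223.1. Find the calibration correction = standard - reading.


Correction = standard - reading
= 225.09 - 223.1
= 1.9900

1.9900


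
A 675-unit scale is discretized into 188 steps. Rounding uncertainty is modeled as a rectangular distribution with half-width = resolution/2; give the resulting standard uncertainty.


resolution = range / divisions
resolution = 675 / 188 = 3.5904255
u_res = resolution / (2*sqrt(3))
u_res = 3.5904255 / 3.4641016
u_res = 1.0365

1.0365


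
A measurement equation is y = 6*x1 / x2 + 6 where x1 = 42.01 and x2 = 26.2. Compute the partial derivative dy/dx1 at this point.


y = 6*x1 / x2 + 6
dy/dx1 = 6/x2
Evaluate at x2 = 26.2: c1 = 6 / 26.2
c1 = 0.2290

0.2290


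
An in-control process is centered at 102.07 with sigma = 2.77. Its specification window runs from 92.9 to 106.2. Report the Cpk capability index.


Cpu = (USL - mean) / (3*sigma) = (106.2 - 102.07) / (3*2.77) = 0.4970
Cpl = (mean - LSL) / (3*sigma) = (102.07 - 92.9) / (3*2.77) = 1.1035
Cpk = min(Cpu, Cpl) = 0.4970

0.4970


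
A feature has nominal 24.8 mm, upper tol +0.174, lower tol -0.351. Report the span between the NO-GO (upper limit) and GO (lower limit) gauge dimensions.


GO = nominal - lower_tol (smallest hole = maximum material condition)
GO = 24.8 - 0.351 = 24.449
NO-GO = nominal + upper_tol (largest hole = least material condition)
NO-GO = 24.8 + 0.174 = 24.974
spread = NO-GO - GO = 24.974 - 24.449 = 0.5250

0.5250


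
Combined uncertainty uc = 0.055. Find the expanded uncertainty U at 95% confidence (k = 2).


U = k * uc
U = 2 * 0.055
U = 0.1100

0.1100


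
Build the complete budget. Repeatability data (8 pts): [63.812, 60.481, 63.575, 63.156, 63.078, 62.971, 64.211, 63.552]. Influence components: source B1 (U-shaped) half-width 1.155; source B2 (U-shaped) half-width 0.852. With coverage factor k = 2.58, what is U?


mean = (63.812 + 60.481 + 63.575 + 63.156 + 63.078 + 62.971 + 64.211 + 63.552) / 8 = 63.1045
s = sqrt(sum((x - mean)^2)/(n-1)) = 1.1370673
u_A = s / sqrt(n) = 1.1370673 / sqrt(8) = 0.402014
u_B1 = 1.155 / sqrt(2) = 0.81670833
u_B2 = 0.852 / sqrt(2) = 0.60245498
uc = sqrt(0.402014^2 + 0.81670833^2 + 0.60245498^2) = 1.0915951
U = k * uc = 2.58 * 1.0915951
U = 2.8163

2.8163


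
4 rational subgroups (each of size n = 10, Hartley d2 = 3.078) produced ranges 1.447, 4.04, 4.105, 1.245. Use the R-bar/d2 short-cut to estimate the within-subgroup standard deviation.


R_bar = (1.447 + 4.04 + 4.105 + 1.245) / 4
R_bar = 10.837 / 4 = 2.70925
sigma_hat = R_bar / d2 = 2.70925 / 3.078 = 0.8802

0.8802


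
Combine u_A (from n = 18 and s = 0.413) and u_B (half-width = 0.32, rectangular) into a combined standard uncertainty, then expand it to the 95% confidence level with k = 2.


u_A = s / sqrt(n) = 0.413 / sqrt(18) = 0.097345034
u_B = half_width / sqrt(3) = 0.32 / sqrt(3) = 0.18475209
uc = sqrt(u_A^2 + u_B^2) = sqrt(0.097345034^2 + 0.18475209^2) = 0.20882861
U = k * uc = 2 * 0.20882861
U = 0.4177

0.4177


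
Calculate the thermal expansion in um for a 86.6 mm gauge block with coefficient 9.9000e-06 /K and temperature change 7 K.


dL = L * alpha * dT
= 86.6 * 9.9000e-06 * 7
= 0.0060014 mm
dL_um = 0.0060014 * 1000 = 6.0014 um

6.0014


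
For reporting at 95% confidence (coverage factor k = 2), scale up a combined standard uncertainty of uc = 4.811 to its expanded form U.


U = k * uc
U = 2 * 4.811
U = 9.6220

9.6220


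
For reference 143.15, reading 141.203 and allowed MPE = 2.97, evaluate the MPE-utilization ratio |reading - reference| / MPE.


e = indication - reference = 141.203 - 143.15 = -1.9470
|e| = 1.9470
ratio = |e| / MPE = 1.9470 / 2.97
ratio = 0.6556

0.6556


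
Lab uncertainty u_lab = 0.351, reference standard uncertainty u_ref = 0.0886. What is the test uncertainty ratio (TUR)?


TUR = u_lab / u_ref
= 0.351 / 0.0886
= 3.9616

3.9616


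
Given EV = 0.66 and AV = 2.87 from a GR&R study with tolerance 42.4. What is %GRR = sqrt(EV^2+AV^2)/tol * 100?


GRR = sqrt(EV^2 + AV^2) = sqrt(0.66^2 + 2.87^2) = 2.9449109
%GRR = GRR / tol * 100 = 2.9449109 / 42.4 * 100
%GRR = 6.9455

6.9455


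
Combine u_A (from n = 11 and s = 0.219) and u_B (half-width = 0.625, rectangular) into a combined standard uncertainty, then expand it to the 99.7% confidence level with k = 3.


u_A = s / sqrt(n) = 0.219 / sqrt(11) = 0.066030984
u_B = half_width / sqrt(3) = 0.625 / sqrt(3) = 0.36084392
uc = sqrt(u_A^2 + u_B^2) = sqrt(0.066030984^2 + 0.36084392^2) = 0.36683569
U = k * uc = 3 * 0.36683569
U = 1.1005

1.1005


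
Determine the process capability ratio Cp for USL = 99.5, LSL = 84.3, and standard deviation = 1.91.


Cp = (USL - LSL) / (6 * sigma)
= (99.5 - 84.3) / (6 * 1.91)
= 15.2000 / 11.4600
= 1.3264

1.3264


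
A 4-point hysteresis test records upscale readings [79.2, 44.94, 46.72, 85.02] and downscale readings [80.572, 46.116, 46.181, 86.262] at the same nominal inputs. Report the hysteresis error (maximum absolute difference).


|79.2 - 80.572| = 1.3720
|44.94 - 46.116| = 1.1760
|46.72 - 46.181| = 0.5390
|85.02 - 86.262| = 1.2420
hysteresis = max(diffs) = 1.3720

1.3720


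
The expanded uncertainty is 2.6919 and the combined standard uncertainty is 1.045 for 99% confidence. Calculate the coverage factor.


k = U / uc
k = 2.6919 / 1.045
k = 2.576

2.576


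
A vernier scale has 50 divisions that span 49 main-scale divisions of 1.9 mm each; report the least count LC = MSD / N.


LC = MSD / n_div
= 1.9 / 50
= 0.0380

0.0380


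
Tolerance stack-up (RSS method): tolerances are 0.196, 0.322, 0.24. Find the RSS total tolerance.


RSS = sqrt(0.196^2 + 0.322^2 + 0.24^2)
= sqrt(0.1997)
= 0.4469

0.4469


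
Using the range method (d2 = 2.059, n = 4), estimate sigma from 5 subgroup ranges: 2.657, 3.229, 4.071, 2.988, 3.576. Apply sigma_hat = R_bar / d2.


R_bar = (2.657 + 3.229 + 4.071 + 2.988 + 3.576) / 5
R_bar = 16.521 / 5 = 3.3042
sigma_hat = R_bar / d2 = 3.3042 / 2.059 = 1.6048

1.6048


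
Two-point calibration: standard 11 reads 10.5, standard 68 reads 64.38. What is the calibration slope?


slope = (y2 - y1) / (x2 - x1)
= (64.38 - 10.5) / (68 - 11)
= 53.8800 / 57
= 0.9453

0.9453


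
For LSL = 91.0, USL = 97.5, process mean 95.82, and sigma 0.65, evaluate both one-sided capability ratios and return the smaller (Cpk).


Cpu = (USL - mean) / (3*sigma) = (97.5 - 95.82) / (3*0.65) = 0.8615
Cpl = (mean - LSL) / (3*sigma) = (95.82 - 91.0) / (3*0.65) = 2.4718
Cpk = min(Cpu, Cpl) = 0.8615

0.8615


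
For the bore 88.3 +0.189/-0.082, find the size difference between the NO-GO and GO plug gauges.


GO = nominal - lower_tol (smallest hole = maximum material condition)
GO = 88.3 - 0.082 = 88.218
NO-GO = nominal + upper_tol (largest hole = least material condition)
NO-GO = 88.3 + 0.189 = 88.489
spread = NO-GO - GO = 88.489 - 88.218 = 0.2710

0.2710


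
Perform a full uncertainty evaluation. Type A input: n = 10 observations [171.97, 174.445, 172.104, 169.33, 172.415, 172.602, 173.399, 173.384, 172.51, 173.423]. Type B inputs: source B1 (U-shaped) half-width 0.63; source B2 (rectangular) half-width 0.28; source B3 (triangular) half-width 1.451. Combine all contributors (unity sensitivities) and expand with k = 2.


mean = (171.97 + 174.445 + 172.104 + 169.33 + 172.415 + 172.602 + 173.399 + 173.384 + 172.51 + 173.423) / 10 = 172.5582
s = sqrt(sum((x - mean)^2)/(n-1)) = 1.3619873
u_A = s / sqrt(n) = 1.3619873 / sqrt(10) = 0.4306982
u_B1 = 0.63 / sqrt(2) = 0.44547727
u_B2 = 0.28 / sqrt(3) = 0.16165808
u_B3 = 1.451 / sqrt(6) = 0.59236827
uc = sqrt(0.4306982^2 + 0.44547727^2 + 0.16165808^2 + 0.59236827^2) = 0.87234422
U = k * uc = 2 * 0.87234422
U = 1.7447

1.7447


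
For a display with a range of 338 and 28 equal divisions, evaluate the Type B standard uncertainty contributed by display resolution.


resolution = range / divisions
resolution = 338 / 28 = 12.071429
u_res = resolution / (2*sqrt(3))
u_res = 12.071429 / 3.4641016
u_res = 3.4847

3.4847


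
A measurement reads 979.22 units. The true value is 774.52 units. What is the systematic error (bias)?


Systematic error = measured - true
= 979.22 - 774.52
= 204.7000

204.7000


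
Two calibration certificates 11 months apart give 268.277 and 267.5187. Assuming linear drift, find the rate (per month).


rate = (v2 - v1) / months
= (267.5187 - 268.277) / 11
= -0.7583 / 11
= -0.0689

-0.0689


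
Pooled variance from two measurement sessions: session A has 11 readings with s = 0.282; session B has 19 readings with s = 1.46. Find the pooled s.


s_p = sqrt(((n1-1)*s1^2 + (n2-1)*s2^2) / (n1+n2-2))
numerator = (11-1)*0.282^2 + (19-1)*1.46^2 = 0.79524 + 38.3688 = 39.16404
denominator = 11 + 19 - 2 = 28
s_p^2 = 39.16404 / 28 = 1.3987157
s_p = sqrt(1.3987157) = 1.1827

1.1827


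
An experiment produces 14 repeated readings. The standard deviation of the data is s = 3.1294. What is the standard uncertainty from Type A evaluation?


u_A = s / sqrt(n)
u_A = 3.1294 / sqrt(14)
u_A = 3.1294 / 3.7416574
u_A = 0.8364

0.8364


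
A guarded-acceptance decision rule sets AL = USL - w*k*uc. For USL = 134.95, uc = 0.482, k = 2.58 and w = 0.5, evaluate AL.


U = k * uc = 2.58 * 0.482 = 1.24356
guard band g = w * U = 0.5 * 1.24356 = 0.62178
AL = USL - g = 134.95 - 0.62178
AL = 134.3282

134.3282


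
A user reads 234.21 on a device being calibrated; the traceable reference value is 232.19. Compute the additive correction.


Correction = standard - reading
= 232.19 - 234.21
= -2.0200

-2.0200


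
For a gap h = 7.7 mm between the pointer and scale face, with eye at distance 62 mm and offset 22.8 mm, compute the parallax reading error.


error = h * offset / d
= 7.7 * 22.8 / 62
= 2.8316

2.8316


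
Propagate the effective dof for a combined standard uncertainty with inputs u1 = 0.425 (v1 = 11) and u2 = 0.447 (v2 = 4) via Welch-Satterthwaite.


uc = sqrt(u1^2 + u2^2) = sqrt(0.425^2 + 0.447^2) = 0.61679332
v_eff = uc^4 / (u1^4/v1 + u2^4/v2)
= 0.61679332^4 / (0.425^4/11 + 0.447^4/4)
= 0.14473003 / 0.012946854
v_eff = 11.1788

11.1788


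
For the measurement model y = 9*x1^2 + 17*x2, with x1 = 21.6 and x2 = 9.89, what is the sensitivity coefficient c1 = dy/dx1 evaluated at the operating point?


y = 9*x1^2 + 17*x2
dy/dx1 = 2*9*x1
Evaluate at x1 = 21.6: c1 = 18 * 21.6
c1 = 388.8000

388.8000


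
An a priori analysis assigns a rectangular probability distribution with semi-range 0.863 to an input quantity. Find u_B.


u_B = half_width / sqrt(3)
u_B = 0.863 / 1.7320508
u_B = 0.4983

0.4983


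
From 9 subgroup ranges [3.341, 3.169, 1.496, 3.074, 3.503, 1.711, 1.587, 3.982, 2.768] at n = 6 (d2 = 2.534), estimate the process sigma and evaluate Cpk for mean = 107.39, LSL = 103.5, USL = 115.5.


R_bar = (3.341 + 3.169 + 1.496 + 3.074 + 3.503 + 1.711 + 1.587 + 3.982 + 2.768) / 9 = 2.7367778
sigma = R_bar / d2 = 2.7367778 / 2.534 = 1.0800228
Cp = (USL - LSL)/(6*sigma) = (115.5 - 103.5)/(6*1.0800228) = 1.8518
Cpu = (115.5 - 107.39)/(3*1.0800228) = 2.5030
Cpl = (107.39 - 103.5)/(3*1.0800228) = 1.2006
Cpk = min(Cpu, Cpl) = 1.2006

1.2006


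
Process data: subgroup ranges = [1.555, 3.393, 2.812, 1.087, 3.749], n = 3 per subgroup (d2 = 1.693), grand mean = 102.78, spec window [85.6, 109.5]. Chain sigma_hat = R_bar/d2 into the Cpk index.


R_bar = (1.555 + 3.393 + 2.812 + 1.087 + 3.749) / 5 = 2.5192
sigma = R_bar / d2 = 2.5192 / 1.693 = 1.4880095
Cp = (USL - LSL)/(6*sigma) = (109.5 - 85.6)/(6*1.4880095) = 2.6770
Cpu = (109.5 - 102.78)/(3*1.4880095) = 1.5054
Cpl = (102.78 - 85.6)/(3*1.4880095) = 3.8485
Cpk = min(Cpu, Cpl) = 1.5054

1.5054
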